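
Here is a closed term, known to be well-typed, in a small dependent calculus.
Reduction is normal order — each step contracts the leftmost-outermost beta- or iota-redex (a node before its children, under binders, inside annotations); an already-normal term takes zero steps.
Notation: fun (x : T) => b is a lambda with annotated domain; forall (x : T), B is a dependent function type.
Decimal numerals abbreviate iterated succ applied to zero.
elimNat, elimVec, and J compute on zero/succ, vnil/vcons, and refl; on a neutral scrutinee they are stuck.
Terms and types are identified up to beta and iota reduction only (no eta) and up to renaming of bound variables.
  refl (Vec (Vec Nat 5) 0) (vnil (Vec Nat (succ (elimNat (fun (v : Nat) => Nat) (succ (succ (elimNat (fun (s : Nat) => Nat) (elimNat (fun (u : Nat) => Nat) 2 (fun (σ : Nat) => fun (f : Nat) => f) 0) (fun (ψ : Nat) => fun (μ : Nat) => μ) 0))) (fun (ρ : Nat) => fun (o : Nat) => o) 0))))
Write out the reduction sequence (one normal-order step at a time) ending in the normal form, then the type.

normal-order reduction sequence:
  refl (Vec (Vec Nat 5) 0) (vnil (Vec Nat (succ (elimNat (fun (v : Nat) => Nat) (succ (succ (elimNat (fun (s : Nat) => Nat) (elimNat (fun (u : Nat) => Nat) 2 (fun (σ : Nat) => fun (f : Nat) => f) 0) (fun (ψ : Nat) => fun (μ : Nat) => μ) 0))) (fun (ρ : Nat) => fun (o : Nat) => o) 0))))
  ~> refl (Vec (Vec Nat 5) 0) (vnil (Vec Nat (succ (succ (succ (elimNat (fun (v : Nat) => Nat) (elimNat (fun (s : Nat) => Nat) 2 (fun (u : Nat) => fun (σ : Nat) => σ) 0) (fun (f : Nat) => fun (ψ : Nat) => ψ) 0))))))
  ~> refl (Vec (Vec Nat 5) 0) (vnil (Vec Nat (succ (succ (succ (elimNat (fun (v : Nat) => Nat) 2 (fun (s : Nat) => fun (u : Nat) => u) 0))))))
  ~> refl (Vec (Vec Nat 5) 0) (vnil (Vec Nat 5))
the term's type:
  Eq (Vec (Vec Nat 5) 0) (vnil (Vec Nat 5)) (vnil (Vec Nat 5))


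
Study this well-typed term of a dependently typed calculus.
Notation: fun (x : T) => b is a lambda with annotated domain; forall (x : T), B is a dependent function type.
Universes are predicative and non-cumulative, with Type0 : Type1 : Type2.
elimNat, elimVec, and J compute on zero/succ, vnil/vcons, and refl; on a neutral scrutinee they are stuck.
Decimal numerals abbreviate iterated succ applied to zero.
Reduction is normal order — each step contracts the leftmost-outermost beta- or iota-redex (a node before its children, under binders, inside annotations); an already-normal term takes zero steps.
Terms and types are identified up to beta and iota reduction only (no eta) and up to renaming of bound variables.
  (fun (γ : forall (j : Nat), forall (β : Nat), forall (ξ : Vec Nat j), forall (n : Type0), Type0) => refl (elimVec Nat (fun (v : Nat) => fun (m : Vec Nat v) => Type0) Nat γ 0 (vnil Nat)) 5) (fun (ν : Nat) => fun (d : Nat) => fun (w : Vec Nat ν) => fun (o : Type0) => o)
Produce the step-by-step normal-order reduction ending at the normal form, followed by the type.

reduction (normal order):
  (fun (γ : forall (j : Nat), forall (β : Nat), forall (ξ : Vec Nat j), forall (n : Type0), Type0) => refl (elimVec Nat (fun (v : Nat) => fun (m : Vec Nat v) => Type0) Nat γ 0 (vnil Nat)) 5) (fun (ν : Nat) => fun (d : Nat) => fun (w : Vec Nat ν) => fun (o : Type0) => o)
  ~> refl (elimVec Nat (fun (γ : Nat) => fun (j : Vec Nat γ) => Type0) Nat (fun (β : Nat) => fun (ξ : Nat) => fun (n : Vec Nat β) => fun (v : Type0) => v) 0 (vnil Nat)) 5
  ~> refl Nat 5
type:
  Eq Nat 5 5


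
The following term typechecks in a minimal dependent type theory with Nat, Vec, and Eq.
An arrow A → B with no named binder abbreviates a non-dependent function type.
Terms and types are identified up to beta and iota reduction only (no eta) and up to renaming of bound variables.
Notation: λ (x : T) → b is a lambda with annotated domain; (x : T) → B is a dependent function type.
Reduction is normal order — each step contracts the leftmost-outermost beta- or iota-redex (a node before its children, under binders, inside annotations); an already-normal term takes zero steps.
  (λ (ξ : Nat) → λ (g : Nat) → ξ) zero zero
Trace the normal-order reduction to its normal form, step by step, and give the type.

normal-order reduction:
  (λ (ξ : Nat) → λ (g : Nat) → ξ) zero zero
  ~> (λ (ξ : Nat) → zero) zero
  ~> zero
the term's type:
  Nat


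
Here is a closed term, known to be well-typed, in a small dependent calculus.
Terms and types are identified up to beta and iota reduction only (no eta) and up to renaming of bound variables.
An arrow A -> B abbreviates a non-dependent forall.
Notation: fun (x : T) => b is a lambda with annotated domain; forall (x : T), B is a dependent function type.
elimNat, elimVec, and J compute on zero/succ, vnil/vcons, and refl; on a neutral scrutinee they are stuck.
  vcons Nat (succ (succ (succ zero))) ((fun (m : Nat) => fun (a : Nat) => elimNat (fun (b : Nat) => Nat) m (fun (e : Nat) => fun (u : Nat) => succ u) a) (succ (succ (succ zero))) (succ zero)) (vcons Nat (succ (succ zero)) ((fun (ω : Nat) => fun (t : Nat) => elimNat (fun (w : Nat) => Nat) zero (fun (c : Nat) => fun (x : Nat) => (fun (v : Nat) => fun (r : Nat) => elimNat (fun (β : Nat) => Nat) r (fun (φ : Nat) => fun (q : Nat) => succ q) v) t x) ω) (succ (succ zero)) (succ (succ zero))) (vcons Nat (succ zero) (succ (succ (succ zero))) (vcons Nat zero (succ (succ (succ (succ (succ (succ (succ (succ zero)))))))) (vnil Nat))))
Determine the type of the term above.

the term's type:
  Vec Nat (succ (succ (succ (succ zero))))


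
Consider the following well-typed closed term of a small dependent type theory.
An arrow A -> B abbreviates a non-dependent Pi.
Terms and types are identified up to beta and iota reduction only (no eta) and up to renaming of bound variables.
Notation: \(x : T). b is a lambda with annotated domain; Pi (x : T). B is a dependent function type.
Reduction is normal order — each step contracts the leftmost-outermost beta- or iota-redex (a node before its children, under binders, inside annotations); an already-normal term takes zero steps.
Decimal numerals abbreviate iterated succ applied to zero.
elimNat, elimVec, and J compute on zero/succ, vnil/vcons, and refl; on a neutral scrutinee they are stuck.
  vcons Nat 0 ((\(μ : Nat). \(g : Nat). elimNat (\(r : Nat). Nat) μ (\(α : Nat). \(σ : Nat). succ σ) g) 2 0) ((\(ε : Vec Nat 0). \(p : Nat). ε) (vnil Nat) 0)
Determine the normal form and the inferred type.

resulting normal form:
  vcons Nat 0 2 (vnil Nat)
type:
  Vec Nat 1


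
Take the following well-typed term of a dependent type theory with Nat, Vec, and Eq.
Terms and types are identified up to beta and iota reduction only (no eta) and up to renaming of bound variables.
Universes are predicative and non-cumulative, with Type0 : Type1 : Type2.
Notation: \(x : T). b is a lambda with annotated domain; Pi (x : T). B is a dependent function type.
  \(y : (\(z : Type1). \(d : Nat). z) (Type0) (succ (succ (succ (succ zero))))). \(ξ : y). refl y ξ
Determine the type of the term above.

the term's type:
  Pi (y : Type0). Pi (z : y). Eq y z z


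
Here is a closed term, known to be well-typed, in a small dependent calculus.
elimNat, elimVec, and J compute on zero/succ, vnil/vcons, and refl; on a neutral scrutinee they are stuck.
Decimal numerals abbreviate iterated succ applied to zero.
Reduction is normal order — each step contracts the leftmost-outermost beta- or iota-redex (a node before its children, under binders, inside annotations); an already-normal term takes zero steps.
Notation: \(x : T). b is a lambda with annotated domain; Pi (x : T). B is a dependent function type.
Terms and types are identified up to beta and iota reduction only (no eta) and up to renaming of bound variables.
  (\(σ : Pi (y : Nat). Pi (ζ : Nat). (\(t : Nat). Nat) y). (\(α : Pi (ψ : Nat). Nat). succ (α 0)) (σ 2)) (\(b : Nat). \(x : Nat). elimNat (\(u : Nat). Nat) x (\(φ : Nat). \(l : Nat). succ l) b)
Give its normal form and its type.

reduced normal form:
  3
type:
  Nat


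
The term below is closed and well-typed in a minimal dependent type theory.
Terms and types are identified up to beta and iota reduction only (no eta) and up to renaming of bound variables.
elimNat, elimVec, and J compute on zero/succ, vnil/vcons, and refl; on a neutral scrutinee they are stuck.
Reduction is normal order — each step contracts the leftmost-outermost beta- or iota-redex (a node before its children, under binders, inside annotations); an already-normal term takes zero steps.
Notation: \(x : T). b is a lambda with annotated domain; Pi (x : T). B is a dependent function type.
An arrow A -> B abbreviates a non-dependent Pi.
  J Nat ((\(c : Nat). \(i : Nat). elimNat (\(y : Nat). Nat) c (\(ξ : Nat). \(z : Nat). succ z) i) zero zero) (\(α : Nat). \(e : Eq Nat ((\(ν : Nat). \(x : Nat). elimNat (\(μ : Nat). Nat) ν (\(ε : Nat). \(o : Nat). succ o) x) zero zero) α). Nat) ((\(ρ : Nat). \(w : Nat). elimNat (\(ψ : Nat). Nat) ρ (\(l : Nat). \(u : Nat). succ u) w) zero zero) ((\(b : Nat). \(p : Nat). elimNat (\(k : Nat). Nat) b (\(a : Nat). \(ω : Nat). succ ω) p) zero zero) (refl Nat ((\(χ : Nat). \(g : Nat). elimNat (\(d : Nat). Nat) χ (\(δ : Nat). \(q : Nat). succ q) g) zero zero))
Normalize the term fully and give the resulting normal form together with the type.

normal form:
  zero
inferred type:
  Nat
observation: reduction starts at a J iota-redex, and 4 normal-order steps reach the normal form.


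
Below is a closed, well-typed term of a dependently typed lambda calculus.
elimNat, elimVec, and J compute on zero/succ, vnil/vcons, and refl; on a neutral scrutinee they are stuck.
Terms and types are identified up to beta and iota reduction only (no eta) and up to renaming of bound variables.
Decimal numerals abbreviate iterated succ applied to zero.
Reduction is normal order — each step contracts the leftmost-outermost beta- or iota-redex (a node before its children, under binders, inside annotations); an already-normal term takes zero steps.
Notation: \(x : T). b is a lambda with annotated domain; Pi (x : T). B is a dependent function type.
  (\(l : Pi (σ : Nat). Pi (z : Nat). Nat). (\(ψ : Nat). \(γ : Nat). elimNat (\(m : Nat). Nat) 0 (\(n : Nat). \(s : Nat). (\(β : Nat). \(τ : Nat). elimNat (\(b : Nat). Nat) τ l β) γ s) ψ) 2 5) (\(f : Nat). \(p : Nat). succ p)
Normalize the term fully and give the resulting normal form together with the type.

resulting normal form:
  10
the term's type:
  Nat
observation: 46 normal-order steps separate the term from its normal form.


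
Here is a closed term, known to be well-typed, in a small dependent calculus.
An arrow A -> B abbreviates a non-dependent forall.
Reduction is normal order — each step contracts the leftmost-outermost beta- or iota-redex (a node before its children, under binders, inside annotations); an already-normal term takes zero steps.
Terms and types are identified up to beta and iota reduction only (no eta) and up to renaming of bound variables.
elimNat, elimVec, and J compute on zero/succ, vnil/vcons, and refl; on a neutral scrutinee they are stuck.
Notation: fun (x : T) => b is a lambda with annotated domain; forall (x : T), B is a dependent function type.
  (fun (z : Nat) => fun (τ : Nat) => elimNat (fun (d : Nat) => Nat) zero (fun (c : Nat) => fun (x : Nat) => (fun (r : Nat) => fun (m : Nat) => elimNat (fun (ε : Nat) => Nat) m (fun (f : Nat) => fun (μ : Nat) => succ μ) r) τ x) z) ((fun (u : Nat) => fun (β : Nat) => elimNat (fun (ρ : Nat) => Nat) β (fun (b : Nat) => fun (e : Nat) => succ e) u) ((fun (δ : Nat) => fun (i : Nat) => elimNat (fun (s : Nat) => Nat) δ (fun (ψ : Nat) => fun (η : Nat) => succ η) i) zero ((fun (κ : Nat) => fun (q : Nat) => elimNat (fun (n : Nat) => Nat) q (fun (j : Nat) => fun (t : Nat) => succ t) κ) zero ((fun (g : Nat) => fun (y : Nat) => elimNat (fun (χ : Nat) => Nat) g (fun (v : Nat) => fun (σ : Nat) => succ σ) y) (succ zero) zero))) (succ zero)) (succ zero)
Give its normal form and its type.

reduced normal form:
  succ (succ zero)
the term's type:
  Nat
observation: contracting a beta-redex first, the term normalizes in 33 steps.


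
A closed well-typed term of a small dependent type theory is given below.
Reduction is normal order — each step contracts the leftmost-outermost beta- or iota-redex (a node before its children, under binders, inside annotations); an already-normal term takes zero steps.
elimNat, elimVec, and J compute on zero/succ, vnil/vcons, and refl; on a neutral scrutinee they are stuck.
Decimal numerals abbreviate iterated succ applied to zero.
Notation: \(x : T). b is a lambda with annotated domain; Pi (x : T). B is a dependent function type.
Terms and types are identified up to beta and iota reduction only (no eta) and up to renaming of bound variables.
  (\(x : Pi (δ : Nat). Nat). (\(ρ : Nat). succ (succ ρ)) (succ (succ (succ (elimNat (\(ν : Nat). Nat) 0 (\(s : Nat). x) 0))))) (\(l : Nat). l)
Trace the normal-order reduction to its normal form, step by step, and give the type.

normal-order reduction:
  (\(x : Pi (δ : Nat). Nat). (\(ρ : Nat). succ (succ ρ)) (succ (succ (succ (elimNat (\(ν : Nat). Nat) 0 (\(s : Nat). x) 0))))) (\(l : Nat). l)
  ~> (\(x : Nat). succ (succ x)) (succ (succ (succ (elimNat (\(δ : Nat). Nat) 0 (\(ρ : Nat). \(ν : Nat). ν) 0))))
  ~> succ (succ (succ (succ (succ (elimNat (\(x : Nat). Nat) 0 (\(δ : Nat). \(ρ : Nat). ρ) 0)))))
  ~> 5
type:
  Nat


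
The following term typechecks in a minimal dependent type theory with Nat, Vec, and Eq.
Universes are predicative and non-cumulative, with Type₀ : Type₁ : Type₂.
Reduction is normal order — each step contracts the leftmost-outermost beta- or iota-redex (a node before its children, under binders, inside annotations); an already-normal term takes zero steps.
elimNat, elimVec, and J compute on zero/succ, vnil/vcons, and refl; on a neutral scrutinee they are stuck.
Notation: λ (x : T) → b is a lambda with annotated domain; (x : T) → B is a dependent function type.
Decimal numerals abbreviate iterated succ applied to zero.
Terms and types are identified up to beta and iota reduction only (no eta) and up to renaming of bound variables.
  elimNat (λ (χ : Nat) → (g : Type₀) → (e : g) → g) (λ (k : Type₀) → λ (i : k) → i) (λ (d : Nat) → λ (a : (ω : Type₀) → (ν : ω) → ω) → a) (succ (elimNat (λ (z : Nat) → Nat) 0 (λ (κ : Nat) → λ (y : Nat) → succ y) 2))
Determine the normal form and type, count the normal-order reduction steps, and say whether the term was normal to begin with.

resulting normal form:
  λ (χ : Type₀) → λ (g : χ) → g
the term's type:
  (χ : Type₀) → (g : χ) → χ
steps to reach normal form (normal order): 17
term was already normal: no
first contracted redex: an elimNat iota-redex


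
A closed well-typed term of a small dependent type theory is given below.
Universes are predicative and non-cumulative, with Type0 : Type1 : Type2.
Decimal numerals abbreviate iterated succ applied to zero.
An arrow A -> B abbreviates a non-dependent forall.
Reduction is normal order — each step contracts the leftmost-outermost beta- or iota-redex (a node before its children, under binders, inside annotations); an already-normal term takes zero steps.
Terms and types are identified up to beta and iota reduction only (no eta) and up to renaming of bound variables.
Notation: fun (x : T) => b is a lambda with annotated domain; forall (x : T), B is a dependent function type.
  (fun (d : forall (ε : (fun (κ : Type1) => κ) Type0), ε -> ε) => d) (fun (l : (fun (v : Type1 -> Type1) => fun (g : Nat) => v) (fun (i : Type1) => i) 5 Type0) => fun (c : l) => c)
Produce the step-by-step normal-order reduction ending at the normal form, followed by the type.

normal-order reduction sequence:
  (fun (d : forall (ε : (fun (κ : Type1) => κ) Type0), ε -> ε) => d) (fun (l : (fun (v : Type1 -> Type1) => fun (g : Nat) => v) (fun (i : Type1) => i) 5 Type0) => fun (c : l) => c)
  ~> fun (d : (fun (ε : Type1 -> Type1) => fun (κ : Nat) => ε) (fun (l : Type1) => l) 5 Type0) => fun (v : d) => v
  ~> fun (d : (fun (ε : Nat) => fun (κ : Type1) => κ) 5 Type0) => fun (l : d) => l
  ~> fun (d : (fun (ε : Type1) => ε) Type0) => fun (κ : d) => κ
  ~> fun (d : Type0) => fun (ε : d) => ε
the term's type:
  forall (d : Type0), d -> d


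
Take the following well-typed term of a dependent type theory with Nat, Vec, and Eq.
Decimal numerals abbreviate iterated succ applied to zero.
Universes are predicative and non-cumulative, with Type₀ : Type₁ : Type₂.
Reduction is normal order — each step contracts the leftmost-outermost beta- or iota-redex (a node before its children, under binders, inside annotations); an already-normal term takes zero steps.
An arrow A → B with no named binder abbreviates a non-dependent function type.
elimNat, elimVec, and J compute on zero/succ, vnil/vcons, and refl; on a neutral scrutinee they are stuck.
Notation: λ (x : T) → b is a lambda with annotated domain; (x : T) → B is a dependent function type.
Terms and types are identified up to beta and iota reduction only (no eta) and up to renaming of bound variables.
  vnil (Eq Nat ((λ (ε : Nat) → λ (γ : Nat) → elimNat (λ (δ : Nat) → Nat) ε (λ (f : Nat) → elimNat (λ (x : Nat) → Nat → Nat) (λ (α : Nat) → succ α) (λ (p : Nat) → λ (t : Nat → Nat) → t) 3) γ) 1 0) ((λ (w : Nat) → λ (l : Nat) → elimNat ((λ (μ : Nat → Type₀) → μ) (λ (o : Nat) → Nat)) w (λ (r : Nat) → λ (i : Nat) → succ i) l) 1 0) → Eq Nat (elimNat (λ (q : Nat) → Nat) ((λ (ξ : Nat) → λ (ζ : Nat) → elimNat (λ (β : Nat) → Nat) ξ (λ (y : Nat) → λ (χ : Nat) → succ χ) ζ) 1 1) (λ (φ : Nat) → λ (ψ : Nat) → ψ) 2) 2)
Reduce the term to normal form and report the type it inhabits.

normal form:
  vnil (Eq Nat 1 1 → Eq Nat 2 2)
inferred type:
  Vec (Eq Nat 1 1 → Eq Nat 2 2) 0


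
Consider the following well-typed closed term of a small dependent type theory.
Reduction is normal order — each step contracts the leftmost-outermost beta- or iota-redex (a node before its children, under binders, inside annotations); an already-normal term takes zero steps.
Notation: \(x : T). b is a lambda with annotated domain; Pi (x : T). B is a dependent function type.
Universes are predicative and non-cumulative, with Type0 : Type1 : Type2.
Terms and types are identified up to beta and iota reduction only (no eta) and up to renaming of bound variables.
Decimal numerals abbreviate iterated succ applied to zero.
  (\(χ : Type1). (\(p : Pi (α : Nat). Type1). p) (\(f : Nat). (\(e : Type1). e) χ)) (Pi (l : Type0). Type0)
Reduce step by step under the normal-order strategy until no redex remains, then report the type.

reduction (normal order):
  (\(χ : Type1). (\(p : Pi (α : Nat). Type1). p) (\(f : Nat). (\(e : Type1). e) χ)) (Pi (l : Type0). Type0)
  ~> (\(χ : Pi (p : Nat). Type1). χ) (\(α : Nat). (\(f : Type1). f) (Pi (e : Type0). Type0))
  ~> \(χ : Nat). (\(p : Type1). p) (Pi (α : Type0). Type0)
  ~> \(χ : Nat). Pi (p : Type0). Type0
type:
  Pi (χ : Nat). Type1


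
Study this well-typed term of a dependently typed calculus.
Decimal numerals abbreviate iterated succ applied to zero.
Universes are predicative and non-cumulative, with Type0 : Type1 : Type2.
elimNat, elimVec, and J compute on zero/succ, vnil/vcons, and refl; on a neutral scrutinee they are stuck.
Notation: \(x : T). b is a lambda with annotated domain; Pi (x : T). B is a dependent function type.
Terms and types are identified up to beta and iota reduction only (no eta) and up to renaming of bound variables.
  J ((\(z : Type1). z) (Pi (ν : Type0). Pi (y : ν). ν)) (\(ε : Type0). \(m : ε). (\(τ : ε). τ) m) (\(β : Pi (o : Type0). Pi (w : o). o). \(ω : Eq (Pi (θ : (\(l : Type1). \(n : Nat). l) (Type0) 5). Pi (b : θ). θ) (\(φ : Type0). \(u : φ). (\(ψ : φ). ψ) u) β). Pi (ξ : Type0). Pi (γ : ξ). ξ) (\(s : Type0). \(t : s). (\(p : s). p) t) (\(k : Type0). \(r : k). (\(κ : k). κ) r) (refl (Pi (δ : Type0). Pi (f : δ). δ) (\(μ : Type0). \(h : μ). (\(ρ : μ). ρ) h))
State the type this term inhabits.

the term's type:
  Pi (z : Type0). Pi (ν : z). z


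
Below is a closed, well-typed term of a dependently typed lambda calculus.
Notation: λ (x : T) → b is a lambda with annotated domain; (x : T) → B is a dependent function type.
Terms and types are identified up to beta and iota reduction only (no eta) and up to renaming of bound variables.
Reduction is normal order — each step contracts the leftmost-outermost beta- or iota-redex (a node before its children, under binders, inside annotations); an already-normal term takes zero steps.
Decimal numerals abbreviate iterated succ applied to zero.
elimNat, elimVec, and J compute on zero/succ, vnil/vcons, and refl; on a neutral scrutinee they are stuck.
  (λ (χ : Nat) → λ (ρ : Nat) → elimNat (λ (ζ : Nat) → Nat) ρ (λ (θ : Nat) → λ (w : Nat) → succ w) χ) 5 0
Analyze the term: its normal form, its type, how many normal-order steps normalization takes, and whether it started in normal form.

normal form:
  5
inferred type:
  Nat
reduction steps (normal order): 18
already normal: no
first redex: a beta-redex


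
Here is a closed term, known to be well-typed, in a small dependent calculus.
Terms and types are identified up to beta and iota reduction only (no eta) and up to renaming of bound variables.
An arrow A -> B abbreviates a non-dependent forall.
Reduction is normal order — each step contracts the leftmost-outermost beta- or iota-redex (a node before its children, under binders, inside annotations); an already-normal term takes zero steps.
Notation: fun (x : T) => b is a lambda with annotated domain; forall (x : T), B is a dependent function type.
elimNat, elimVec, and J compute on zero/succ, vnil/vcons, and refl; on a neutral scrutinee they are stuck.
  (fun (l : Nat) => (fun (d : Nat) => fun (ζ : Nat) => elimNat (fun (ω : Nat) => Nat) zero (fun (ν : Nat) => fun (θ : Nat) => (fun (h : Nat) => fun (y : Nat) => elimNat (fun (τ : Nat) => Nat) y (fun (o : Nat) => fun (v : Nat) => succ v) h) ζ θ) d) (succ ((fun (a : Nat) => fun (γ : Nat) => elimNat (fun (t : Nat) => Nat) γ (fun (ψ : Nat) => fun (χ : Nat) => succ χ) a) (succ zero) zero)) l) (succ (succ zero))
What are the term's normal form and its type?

normal form:
  succ (succ (succ (succ zero)))
the term's type:
  Nat


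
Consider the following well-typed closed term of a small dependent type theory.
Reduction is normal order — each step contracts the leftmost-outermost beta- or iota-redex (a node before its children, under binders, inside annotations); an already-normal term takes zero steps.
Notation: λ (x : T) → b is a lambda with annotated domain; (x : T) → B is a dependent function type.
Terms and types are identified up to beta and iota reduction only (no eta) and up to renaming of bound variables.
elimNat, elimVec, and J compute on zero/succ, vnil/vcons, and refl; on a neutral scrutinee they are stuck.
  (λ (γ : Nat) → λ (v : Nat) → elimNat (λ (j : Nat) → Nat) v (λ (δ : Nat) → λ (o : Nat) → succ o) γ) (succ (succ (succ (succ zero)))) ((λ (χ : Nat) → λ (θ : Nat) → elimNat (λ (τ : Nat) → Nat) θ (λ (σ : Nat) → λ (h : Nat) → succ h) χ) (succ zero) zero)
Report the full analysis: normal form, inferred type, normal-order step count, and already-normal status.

resulting normal form:
  succ (succ (succ (succ (succ zero))))
inferred type:
  Nat
reduction steps (normal order): 21
started in normal form: no
first contracted redex: a beta-redex


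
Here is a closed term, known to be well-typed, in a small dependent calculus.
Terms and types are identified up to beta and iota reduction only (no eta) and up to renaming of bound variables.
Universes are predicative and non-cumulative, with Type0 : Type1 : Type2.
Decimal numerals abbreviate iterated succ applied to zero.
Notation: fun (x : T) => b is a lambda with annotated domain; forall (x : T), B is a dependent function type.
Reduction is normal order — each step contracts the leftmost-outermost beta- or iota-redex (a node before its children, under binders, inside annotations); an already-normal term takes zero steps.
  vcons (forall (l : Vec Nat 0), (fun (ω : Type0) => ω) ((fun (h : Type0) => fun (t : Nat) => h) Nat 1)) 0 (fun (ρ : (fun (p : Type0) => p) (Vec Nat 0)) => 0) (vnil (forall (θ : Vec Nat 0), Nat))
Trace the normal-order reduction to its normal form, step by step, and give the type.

normal-order reduction sequence:
  vcons (forall (l : Vec Nat 0), (fun (ω : Type0) => ω) ((fun (h : Type0) => fun (t : Nat) => h) Nat 1)) 0 (fun (ρ : (fun (p : Type0) => p) (Vec Nat 0)) => 0) (vnil (forall (θ : Vec Nat 0), Nat))
  ~> vcons (forall (l : Vec Nat 0), (fun (ω : Type0) => fun (h : Nat) => ω) Nat 1) 0 (fun (t : (fun (ρ : Type0) => ρ) (Vec Nat 0)) => 0) (vnil (forall (p : Vec Nat 0), Nat))
  ~> vcons (forall (l : Vec Nat 0), (fun (ω : Nat) => Nat) 1) 0 (fun (h : (fun (t : Type0) => t) (Vec Nat 0)) => 0) (vnil (forall (ρ : Vec Nat 0), Nat))
  ~> vcons (forall (l : Vec Nat 0), Nat) 0 (fun (ω : (fun (h : Type0) => h) (Vec Nat 0)) => 0) (vnil (forall (t : Vec Nat 0), Nat))
  ~> vcons (forall (l : Vec Nat 0), Nat) 0 (fun (ω : Vec Nat 0) => 0) (vnil (forall (h : Vec Nat 0), Nat))
inferred type:
  Vec (forall (l : Vec Nat 0), Nat) 1


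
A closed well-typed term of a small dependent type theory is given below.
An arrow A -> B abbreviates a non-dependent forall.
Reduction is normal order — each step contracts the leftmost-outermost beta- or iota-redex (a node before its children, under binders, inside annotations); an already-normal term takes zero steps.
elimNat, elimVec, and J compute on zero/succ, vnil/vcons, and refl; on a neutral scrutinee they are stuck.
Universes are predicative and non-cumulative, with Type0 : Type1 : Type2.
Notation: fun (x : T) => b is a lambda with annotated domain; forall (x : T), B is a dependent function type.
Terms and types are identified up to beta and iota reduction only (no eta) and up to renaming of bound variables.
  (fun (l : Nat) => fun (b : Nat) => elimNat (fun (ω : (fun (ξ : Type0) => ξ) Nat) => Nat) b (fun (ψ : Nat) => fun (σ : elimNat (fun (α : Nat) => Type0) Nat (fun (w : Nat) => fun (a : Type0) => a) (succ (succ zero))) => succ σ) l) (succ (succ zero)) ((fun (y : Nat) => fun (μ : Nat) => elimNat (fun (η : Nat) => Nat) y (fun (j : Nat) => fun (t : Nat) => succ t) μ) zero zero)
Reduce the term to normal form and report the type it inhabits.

reduced normal form:
  succ (succ zero)
inferred type:
  Nat
observation: normalization takes exactly 12 steps under the normal-order strategy.


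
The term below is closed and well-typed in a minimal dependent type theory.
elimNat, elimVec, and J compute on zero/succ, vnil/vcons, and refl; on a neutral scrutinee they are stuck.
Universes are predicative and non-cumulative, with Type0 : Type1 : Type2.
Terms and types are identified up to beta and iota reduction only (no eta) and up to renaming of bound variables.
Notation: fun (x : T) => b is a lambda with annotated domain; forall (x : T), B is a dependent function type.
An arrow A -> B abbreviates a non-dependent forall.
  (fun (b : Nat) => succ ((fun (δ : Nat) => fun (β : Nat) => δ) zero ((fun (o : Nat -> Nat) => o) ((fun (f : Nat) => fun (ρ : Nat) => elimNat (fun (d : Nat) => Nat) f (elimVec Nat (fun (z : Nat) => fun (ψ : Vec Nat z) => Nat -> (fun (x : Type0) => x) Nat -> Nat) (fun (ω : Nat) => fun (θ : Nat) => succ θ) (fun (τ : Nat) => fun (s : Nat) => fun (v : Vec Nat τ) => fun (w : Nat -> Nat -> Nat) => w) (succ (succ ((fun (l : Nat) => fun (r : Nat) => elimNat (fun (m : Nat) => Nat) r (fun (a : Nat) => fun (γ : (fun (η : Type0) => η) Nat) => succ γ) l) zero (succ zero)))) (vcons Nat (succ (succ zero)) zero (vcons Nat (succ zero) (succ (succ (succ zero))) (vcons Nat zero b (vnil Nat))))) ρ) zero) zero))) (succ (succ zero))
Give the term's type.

type:
  Nat


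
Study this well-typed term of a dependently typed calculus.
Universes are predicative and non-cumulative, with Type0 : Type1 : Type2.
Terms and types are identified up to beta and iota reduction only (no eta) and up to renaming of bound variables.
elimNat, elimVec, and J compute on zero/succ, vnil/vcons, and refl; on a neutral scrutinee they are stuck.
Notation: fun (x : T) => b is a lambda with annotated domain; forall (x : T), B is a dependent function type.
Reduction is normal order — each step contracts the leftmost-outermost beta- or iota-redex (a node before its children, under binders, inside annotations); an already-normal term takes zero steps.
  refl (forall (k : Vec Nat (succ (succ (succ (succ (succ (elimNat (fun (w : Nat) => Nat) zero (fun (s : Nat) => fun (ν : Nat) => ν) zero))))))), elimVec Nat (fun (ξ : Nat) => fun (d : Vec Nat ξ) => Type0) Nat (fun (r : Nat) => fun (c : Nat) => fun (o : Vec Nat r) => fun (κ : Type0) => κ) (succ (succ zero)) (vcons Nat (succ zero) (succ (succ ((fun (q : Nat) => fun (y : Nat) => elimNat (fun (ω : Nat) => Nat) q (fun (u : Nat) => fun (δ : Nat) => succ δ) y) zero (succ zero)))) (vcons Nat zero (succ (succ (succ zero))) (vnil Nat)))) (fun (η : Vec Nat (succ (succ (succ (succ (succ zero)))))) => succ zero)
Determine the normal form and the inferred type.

normal form:
  refl (forall (k : Vec Nat (succ (succ (succ (succ (succ zero)))))), Nat) (fun (w : Vec Nat (succ (succ (succ (succ (succ zero)))))) => succ zero)
the term's type:
  Eq (forall (k : Vec Nat (succ (succ (succ (succ (succ zero)))))), Nat) (fun (w : Vec Nat (succ (succ (succ (succ (succ zero)))))) => succ zero) (fun (s : Vec Nat (succ (succ (succ (succ (succ zero)))))) => succ zero)
observation: the term reaches its normal form after 12 normal-order steps.


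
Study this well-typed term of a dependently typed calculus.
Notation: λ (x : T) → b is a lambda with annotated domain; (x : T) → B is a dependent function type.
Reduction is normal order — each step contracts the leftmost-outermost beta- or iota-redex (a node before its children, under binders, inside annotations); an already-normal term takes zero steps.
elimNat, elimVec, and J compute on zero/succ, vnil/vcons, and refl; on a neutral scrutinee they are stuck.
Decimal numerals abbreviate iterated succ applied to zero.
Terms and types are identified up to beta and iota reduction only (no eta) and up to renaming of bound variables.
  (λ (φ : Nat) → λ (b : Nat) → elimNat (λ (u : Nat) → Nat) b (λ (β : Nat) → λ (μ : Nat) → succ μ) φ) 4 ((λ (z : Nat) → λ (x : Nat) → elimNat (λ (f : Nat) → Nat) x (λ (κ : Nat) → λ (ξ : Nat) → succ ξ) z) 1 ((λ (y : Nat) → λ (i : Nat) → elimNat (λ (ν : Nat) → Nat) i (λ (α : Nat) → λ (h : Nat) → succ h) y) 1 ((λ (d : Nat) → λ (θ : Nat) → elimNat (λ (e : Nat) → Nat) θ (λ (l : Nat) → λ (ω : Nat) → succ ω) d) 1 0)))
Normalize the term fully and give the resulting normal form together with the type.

normal form:
  7
type:
  Nat
observation: reduction starts at a beta-redex, and 33 normal-order steps reach the normal form.


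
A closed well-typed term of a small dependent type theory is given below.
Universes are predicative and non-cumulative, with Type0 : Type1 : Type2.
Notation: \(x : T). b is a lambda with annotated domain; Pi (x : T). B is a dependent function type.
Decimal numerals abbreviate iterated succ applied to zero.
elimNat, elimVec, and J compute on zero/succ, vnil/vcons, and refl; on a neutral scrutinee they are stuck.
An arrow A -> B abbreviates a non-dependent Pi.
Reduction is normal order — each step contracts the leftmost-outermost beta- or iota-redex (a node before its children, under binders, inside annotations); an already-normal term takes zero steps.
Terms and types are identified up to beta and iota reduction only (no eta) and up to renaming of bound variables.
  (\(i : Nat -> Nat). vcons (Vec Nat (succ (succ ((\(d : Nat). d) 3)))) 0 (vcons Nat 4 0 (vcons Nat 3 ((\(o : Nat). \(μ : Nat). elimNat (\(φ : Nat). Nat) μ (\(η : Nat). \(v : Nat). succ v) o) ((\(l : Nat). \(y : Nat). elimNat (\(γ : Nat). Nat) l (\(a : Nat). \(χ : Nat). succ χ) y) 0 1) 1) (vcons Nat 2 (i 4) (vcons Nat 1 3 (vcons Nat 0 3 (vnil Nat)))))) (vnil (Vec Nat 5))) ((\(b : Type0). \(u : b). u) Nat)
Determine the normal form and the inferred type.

resulting normal form:
  vcons (Vec Nat 5) 0 (vcons Nat 4 0 (vcons Nat 3 2 (vcons Nat 2 4 (vcons Nat 1 3 (vcons Nat 0 3 (vnil Nat)))))) (vnil (Vec Nat 5))
the term's type:
  Vec (Vec Nat 5) 1
observation: the first redex contracted is a beta-redex; the normal form is reached in 16 normal-order steps.


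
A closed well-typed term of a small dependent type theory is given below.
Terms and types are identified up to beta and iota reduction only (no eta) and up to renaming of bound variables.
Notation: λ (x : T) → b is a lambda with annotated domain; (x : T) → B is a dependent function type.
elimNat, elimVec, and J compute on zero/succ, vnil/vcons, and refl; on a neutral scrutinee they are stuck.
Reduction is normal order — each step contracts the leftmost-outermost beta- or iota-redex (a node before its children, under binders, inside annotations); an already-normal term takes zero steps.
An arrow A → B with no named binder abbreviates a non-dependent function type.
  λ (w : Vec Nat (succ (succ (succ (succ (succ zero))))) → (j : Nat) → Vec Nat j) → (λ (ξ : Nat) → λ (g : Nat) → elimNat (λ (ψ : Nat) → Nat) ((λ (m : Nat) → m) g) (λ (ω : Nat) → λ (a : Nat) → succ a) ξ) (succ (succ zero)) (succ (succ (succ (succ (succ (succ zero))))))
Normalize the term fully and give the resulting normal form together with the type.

normal form:
  λ (w : Vec Nat (succ (succ (succ (succ (succ zero))))) → (j : Nat) → Vec Nat j) → succ (succ (succ (succ (succ (succ (succ (succ zero)))))))
inferred type:
  (Vec Nat (succ (succ (succ (succ (succ zero))))) → (w : Nat) → Vec Nat w) → Nat
observation: 10 normal-order steps separate the term from its normal form.


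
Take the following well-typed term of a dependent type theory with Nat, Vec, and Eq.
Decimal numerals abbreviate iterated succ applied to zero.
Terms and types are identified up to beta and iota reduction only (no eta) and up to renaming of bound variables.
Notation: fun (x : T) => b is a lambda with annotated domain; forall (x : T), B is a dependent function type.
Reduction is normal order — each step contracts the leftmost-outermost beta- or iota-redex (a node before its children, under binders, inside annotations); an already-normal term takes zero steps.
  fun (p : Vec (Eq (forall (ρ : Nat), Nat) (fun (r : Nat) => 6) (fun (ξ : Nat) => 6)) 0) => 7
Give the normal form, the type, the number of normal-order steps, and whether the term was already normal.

normal form:
  fun (p : Vec (Eq (forall (ρ : Nat), Nat) (fun (r : Nat) => 6) (fun (ξ : Nat) => 6)) 0) => 7
type:
  forall (p : Vec (Eq (forall (ρ : Nat), Nat) (fun (r : Nat) => 6) (fun (ξ : Nat) => 6)) 0), Nat
reduction steps (normal order): 0
started in normal form: yes


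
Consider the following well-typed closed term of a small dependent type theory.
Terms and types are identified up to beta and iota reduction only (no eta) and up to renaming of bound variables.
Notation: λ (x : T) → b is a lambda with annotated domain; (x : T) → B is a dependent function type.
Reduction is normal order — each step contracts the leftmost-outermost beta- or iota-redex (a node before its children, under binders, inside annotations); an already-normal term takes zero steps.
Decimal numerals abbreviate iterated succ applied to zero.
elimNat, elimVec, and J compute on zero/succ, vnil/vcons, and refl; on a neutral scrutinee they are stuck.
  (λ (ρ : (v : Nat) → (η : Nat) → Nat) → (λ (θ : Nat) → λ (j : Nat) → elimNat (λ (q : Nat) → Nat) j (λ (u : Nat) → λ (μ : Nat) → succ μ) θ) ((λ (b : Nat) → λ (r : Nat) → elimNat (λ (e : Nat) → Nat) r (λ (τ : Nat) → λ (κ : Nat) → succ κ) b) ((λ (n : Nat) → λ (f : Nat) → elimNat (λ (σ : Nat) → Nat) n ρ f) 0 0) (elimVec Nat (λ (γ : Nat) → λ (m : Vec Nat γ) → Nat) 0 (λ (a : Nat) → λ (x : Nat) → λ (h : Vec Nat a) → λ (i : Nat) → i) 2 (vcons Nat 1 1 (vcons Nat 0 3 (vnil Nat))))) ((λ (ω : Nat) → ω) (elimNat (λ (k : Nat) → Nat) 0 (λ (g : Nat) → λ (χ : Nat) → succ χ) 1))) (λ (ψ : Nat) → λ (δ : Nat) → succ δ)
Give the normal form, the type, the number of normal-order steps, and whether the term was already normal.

resulting normal form:
  1
type:
  Nat
reduction steps (normal order): 26
started in normal form: no
first redex: a beta-redex


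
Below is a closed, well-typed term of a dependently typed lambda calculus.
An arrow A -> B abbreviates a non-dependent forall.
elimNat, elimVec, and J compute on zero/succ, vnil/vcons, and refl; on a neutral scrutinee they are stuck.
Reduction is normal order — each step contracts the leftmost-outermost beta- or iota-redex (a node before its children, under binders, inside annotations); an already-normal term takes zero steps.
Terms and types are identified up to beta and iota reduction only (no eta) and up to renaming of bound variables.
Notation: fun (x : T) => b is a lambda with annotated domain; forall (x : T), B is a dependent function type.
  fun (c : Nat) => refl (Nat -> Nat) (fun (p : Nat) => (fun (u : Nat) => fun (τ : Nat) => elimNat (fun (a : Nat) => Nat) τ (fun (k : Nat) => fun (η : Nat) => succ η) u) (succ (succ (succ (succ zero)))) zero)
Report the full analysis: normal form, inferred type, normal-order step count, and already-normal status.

resulting normal form:
  fun (c : Nat) => refl (Nat -> Nat) (fun (p : Nat) => succ (succ (succ (succ zero))))
the term's type:
  Nat -> Eq (Nat -> Nat) (fun (c : Nat) => succ (succ (succ (succ zero)))) (fun (p : Nat) => succ (succ (succ (succ zero))))
normal-order step count: 15
already normal: no
first contracted redex: a beta-redex


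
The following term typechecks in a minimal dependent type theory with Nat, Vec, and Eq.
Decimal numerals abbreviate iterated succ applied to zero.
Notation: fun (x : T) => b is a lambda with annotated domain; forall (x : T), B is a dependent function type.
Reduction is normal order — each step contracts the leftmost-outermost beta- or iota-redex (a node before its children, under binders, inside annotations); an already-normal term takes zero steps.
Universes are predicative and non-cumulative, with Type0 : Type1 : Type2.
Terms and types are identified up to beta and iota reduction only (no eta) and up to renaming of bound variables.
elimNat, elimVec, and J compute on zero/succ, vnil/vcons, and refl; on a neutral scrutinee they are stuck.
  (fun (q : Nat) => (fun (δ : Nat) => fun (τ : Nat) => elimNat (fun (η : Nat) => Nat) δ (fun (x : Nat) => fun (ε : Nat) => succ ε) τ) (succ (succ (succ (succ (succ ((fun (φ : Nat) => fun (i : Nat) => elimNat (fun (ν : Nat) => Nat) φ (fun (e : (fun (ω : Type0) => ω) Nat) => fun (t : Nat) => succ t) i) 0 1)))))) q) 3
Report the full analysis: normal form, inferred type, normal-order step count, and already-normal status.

normal form:
  9
inferred type:
  Nat
normal-order step count: 19
term was already normal: no
first contracted redex: a beta-redex


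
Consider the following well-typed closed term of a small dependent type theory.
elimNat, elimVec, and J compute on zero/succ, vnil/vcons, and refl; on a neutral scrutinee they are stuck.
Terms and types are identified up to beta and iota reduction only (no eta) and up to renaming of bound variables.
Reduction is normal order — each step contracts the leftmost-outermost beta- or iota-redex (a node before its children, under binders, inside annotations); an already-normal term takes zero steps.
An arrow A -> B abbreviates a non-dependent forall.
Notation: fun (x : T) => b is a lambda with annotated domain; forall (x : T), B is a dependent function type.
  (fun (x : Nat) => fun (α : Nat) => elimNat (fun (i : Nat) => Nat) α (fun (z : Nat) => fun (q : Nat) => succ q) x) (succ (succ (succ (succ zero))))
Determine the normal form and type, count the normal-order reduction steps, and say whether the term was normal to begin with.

reduced normal form:
  fun (x : Nat) => succ (succ (succ (succ x)))
inferred type:
  Nat -> Nat
reduction steps (normal order): 14
term was already normal: no
first contracted redex: a beta-redex
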